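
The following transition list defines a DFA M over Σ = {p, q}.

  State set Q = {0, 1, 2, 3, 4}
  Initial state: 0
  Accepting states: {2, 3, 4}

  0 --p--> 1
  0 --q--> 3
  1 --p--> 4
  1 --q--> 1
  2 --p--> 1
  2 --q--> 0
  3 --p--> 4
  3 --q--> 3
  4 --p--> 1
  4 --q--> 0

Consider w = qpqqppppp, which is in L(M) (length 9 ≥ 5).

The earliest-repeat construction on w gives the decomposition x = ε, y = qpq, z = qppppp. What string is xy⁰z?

xy⁰z = xz = ε·qppppp = qppppp.
Reading y = qpq takes M from 0 back to 0, so after x the machine is still in 0, and z then leads to the accepting state 4. Hence qppppp ∈ L(M).

qppppp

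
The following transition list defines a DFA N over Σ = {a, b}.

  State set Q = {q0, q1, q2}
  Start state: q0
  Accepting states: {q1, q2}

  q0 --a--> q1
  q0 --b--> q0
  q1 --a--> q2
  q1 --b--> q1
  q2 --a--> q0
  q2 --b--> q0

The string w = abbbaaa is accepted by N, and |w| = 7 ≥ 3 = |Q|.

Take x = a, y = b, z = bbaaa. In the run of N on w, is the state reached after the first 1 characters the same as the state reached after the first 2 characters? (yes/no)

yes

Run of N on the first 2 characters of w = a b:
  step 0: q0  (start)
  step 1: q1  (read a: q0→q1)
  step 2: q1  (read b: q1→q1)

After x (step 1): q1. After xy (step 2): q1.
They match, so y = b drives N around a cycle from q1 back to itself; pumping y any number of times keeps N in q1 before reading z, and xyⁱz ∈ L(N) for every i ≥ 0.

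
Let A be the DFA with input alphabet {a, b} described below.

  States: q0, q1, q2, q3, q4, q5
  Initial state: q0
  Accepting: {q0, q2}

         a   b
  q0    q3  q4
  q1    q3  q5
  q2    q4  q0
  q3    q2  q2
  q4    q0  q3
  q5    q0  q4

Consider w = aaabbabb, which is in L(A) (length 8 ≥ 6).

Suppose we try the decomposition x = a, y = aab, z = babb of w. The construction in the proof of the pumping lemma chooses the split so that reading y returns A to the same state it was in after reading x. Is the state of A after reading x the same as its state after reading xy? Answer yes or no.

State sequence: q0 -a-> q3 -a-> q2 -a-> q4 -b-> q3

After x (step 1): q3. After xy (step 4): q3.
They match, so y = aab drives A around a cycle from q3 back to itself; pumping y any number of times keeps A in q3 before reading z, and xyⁱz ∈ L(A) for every i ≥ 0.

yes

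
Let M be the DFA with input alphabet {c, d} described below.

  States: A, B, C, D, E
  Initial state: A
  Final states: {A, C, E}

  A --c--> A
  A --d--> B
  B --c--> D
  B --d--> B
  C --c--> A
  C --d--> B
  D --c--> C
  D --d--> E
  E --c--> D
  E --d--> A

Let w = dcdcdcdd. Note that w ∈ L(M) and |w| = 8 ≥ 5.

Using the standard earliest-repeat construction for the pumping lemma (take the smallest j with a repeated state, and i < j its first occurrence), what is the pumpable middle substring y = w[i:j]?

dc

State sequence: A -d-> B -c-> D -d-> E -c-> D -d-> E -c-> D -d-> E -d-> A
First repeat at step 4: D was already visited.

So i = 2, j = 4, giving x = w[0:2] = dc, y = w[2:4] = dc, z = w[4:8] = dcdd.
Check: |xy| = 4 ≤ 5 and |y| = 2 ≥ 1. Reading y takes M from D back to D, so every xyⁱz is accepted.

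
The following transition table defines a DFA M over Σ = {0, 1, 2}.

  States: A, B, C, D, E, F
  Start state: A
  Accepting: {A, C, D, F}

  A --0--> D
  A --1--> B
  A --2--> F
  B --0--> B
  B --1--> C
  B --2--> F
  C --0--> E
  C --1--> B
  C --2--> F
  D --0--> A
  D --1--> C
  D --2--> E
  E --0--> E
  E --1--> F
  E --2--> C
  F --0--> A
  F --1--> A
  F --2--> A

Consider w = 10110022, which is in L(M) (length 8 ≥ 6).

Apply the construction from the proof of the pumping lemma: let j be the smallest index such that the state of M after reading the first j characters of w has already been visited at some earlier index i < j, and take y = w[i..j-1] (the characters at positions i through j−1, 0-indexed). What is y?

Run of M on w = 1 0 1 1 0 0 2 2:
  step 0: A  (start)
  step 1: B  (read 1: A→B)
  step 2: B  (read 0: B→B)   ← first repeat (B seen earlier)
  step 3: C  (read 1: B→C)
  step 4: B  (read 1: C→B)
  step 5: B  (read 0: B→B)
  step 6: B  (read 0: B→B)
  step 7: F  (read 2: B→F)
  step 8: A  (read 2: F→A)

So i = 1, j = 2, giving x = w[0:1] = 1, y = w[1:2] = 0, z = w[2:8] = 110022.
Check: |xy| = 2 ≤ 6 and |y| = 1 ≥ 1. Reading y takes M from B back to B, so every xyⁱz is accepted.

0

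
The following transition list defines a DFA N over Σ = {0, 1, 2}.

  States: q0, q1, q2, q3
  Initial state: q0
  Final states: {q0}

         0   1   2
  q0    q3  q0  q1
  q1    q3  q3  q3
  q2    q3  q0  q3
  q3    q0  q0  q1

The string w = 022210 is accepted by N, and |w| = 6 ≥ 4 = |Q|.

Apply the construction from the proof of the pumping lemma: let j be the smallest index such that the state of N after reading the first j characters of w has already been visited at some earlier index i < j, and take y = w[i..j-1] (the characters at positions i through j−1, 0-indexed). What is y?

22

Run of N on w = 0 2 2 2 1 0:
  step 0: q0  (start)
  step 1: q3  (read 0: q0→q3)
  step 2: q1  (read 2: q3→q1)
  step 3: q3  (read 2: q1→q3)   ← first repeat (q3 seen earlier)
  step 4: q1  (read 2: q3→q1)
  step 5: q3  (read 1: q1→q3)
  step 6: q0  (read 0: q3→q0)

So i = 1, j = 3, giving x = w[0:1] = 0, y = w[1:3] = 22, z = w[3:6] = 210.
Check: |xy| = 3 ≤ 4 and |y| = 2 ≥ 1. Reading y takes N from q3 back to q3, so every xyⁱz is accepted.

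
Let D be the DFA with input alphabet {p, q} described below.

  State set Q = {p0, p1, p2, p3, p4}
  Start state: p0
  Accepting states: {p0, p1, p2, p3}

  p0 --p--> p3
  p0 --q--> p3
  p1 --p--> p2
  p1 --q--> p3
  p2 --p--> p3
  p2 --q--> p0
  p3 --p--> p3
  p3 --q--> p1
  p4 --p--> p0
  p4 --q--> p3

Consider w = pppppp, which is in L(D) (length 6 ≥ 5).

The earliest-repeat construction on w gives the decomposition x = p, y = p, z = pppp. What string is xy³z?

pppppppp

xy^3z = p·p·p·p·pppp = pppppppp.
Reading y = p takes D from p3 back to p3, so after x·y·y·y the machine is still in p3, and z then leads to the accepting state p3. Hence pppppppp ∈ L(D).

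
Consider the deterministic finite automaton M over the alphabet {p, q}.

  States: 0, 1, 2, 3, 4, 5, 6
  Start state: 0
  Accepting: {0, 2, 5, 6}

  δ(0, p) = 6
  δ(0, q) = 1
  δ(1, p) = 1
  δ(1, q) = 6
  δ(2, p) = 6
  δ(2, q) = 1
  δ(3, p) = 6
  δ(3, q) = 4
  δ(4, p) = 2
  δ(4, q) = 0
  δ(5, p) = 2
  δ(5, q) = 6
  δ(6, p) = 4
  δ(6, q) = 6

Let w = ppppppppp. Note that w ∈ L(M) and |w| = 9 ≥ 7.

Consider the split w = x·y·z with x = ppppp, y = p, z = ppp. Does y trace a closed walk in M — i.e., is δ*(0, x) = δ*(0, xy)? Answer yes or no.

Run of M on the first 6 characters of w = p p p p p p:
  step 0: 0  (start)
  step 1: 6  (read p: 0→6)
  step 2: 4  (read p: 6→4)
  step 3: 2  (read p: 4→2)
  step 4: 6  (read p: 2→6)
  step 5: 4  (read p: 6→4)
  step 6: 2  (read p: 4→2)

After x (step 5): 4. After xy (step 6): 2.
They differ (4 ≠ 2), so y is not a cycle from the state after x; this split is not the one the pumping-lemma construction produces, and pumping y need not keep the string in L(M).

no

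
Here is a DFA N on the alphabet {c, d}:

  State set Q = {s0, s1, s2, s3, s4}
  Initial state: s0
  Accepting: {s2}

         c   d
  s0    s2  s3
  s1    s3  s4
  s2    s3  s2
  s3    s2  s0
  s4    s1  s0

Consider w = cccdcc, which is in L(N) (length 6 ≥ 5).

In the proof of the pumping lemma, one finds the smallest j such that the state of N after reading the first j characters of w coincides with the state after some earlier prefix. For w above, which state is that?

s2

Run of N on w = c c c d c c:
  step 0: s0  (start)
  step 1: s2  (read c: s0→s2)
  step 2: s3  (read c: s2→s3)
  step 3: s2  (read c: s3→s2)   ← first repeat (s2 seen earlier)
  step 4: s2  (read d: s2→s2)
  step 5: s3  (read c: s2→s3)
  step 6: s2  (read c: s3→s2)

The earliest repeat is at step j = 3: N is in s2, which it already visited at step i = 1.
With |Q| = 5, pigeonhole forces a state repeat no later than step 5; the substring read between the first and second visits to that state can be pumped.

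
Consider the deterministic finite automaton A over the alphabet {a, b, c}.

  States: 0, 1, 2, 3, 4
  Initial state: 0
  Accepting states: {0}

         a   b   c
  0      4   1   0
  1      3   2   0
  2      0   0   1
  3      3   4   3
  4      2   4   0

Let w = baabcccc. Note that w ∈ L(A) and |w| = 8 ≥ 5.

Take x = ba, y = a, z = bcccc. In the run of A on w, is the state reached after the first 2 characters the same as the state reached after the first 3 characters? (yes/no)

yes

State sequence: 0 -b-> 1 -a-> 3 -a-> 3

After x (step 2): 3. After xy (step 3): 3.
They match, so y = a drives A around a cycle from 3 back to itself; pumping y any number of times keeps A in 3 before reading z, and xyⁱz ∈ L(A) for every i ≥ 0.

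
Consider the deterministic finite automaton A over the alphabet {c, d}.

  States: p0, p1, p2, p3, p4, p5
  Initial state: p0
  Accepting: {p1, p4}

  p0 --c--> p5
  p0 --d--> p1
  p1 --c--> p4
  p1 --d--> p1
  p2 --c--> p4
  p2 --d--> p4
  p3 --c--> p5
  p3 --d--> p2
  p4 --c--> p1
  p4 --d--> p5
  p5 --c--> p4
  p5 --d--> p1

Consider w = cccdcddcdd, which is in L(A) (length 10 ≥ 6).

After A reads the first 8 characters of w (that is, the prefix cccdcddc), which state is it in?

Run of A on the first 8 characters of w = c c c d c d d c:
  step 0: p0  (start)
  step 1: p5  (read c: p0→p5)
  step 2: p4  (read c: p5→p4)
  step 3: p1  (read c: p4→p1)
  step 4: p1  (read d: p1→p1)
  step 5: p4  (read c: p1→p4)
  step 6: p5  (read d: p4→p5)
  step 7: p1  (read d: p5→p1)
  step 8: p4  (read c: p1→p4)

After reading 8 characters, A is in state p4.
(This kind of state-tracing is the core of the pumping-lemma construction: with 6 states, pigeonhole forces a repeat within the first 6 steps.)

p4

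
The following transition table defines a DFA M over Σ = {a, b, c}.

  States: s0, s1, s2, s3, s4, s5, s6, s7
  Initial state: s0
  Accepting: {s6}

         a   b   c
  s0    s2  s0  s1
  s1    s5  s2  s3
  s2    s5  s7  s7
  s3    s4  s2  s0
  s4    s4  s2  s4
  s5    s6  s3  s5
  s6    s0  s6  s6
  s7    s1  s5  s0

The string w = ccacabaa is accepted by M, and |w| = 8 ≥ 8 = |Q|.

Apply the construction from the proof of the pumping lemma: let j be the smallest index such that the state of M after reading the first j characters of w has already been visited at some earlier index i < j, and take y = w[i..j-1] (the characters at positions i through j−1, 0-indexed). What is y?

State sequence: s0 -c-> s1 -c-> s3 -a-> s4 -c-> s4 -a-> s4 -b-> s2 -a-> s5 -a-> s6
First repeat at step 4: s4 was already visited.

So i = 3, j = 4, giving x = w[0:3] = cca, y = w[3:4] = c, z = w[4:8] = abaa.
Check: |xy| = 4 ≤ 8 and |y| = 1 ≥ 1. Reading y takes M from s4 back to s4, so every xyⁱz is accepted.

c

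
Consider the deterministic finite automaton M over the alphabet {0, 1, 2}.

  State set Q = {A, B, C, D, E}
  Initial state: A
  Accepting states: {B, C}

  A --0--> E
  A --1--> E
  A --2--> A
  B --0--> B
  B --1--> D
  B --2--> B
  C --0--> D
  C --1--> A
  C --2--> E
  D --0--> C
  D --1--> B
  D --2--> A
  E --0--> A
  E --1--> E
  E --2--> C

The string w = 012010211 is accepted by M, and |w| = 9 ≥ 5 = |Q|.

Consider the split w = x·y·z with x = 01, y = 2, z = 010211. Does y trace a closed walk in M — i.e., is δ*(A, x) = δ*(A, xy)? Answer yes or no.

State sequence: A -0-> E -1-> E -2-> C

After x (step 2): E. After xy (step 3): C.
They differ (E ≠ C), so y is not a cycle from the state after x; this split is not the one the pumping-lemma construction produces, and pumping y need not keep the string in L(M).

no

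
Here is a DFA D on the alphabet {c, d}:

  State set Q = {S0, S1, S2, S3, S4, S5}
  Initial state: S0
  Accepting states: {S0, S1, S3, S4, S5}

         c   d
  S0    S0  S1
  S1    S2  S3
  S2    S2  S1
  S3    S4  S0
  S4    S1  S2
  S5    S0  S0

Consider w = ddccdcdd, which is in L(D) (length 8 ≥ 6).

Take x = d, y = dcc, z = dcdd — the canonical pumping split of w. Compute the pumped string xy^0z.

xy⁰z = xz = d·dcdd = ddcdd.
Reading y = dcc takes D from S1 back to S1, so after x the machine is still in S1, and z then leads to the accepting state S1. Hence ddcdd ∈ L(D).

ddcdd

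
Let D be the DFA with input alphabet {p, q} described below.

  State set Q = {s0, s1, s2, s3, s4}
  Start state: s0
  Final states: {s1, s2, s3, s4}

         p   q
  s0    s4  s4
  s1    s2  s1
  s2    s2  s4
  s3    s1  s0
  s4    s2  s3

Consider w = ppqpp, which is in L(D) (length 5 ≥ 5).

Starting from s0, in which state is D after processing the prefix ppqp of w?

State sequence: s0 -p-> s4 -p-> s2 -q-> s4 -p-> s2

After reading 4 characters, D is in state s2.

s2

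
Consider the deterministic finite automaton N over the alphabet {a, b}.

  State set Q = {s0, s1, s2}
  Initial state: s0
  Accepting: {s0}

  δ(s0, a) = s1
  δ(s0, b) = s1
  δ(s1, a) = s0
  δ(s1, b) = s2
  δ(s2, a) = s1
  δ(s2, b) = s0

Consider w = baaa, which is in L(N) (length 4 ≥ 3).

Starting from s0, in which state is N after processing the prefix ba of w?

s0

Run of N on the first 2 characters of w = b a:
  step 0: s0  (start)
  step 1: s1  (read b: s0→s1)
  step 2: s0  (read a: s1→s0)

After reading 2 characters, N is in state s0.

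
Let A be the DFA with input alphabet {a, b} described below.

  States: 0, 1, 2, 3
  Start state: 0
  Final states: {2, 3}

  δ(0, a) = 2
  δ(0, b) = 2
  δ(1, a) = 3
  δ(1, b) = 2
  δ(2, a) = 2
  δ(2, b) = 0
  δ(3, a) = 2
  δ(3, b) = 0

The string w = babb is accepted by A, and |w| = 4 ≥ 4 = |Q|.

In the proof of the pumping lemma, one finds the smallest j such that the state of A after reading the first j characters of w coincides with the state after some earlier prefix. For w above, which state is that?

2

State sequence: 0 -b-> 2 -a-> 2 -b-> 0 -b-> 2
First repeat at step 2: 2 was already visited.

The earliest repeat is at step j = 2: A is in 2, which it already visited at step i = 1.
Pumping length from the standard proof: p = 4 (the number of states). The repeated state found above gives |xy| = j ≤ 4 and |y| = j − i ≥ 1.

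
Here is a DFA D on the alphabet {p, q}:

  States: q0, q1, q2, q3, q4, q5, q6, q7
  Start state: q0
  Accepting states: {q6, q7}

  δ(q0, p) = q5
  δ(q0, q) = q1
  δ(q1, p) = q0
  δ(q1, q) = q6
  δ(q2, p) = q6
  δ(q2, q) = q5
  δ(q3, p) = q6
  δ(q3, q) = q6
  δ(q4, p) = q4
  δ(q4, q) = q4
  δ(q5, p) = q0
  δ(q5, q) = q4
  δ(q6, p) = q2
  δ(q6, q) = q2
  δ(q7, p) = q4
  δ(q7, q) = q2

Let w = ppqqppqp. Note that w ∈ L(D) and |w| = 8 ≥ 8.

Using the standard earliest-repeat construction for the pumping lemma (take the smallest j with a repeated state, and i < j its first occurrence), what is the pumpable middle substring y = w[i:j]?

Run of D on w = p p q q p p q p:
  step 0: q0  (start)
  step 1: q5  (read p: q0→q5)
  step 2: q0  (read p: q5→q0)   ← first repeat (q0 seen earlier)
  step 3: q1  (read q: q0→q1)
  step 4: q6  (read q: q1→q6)
  step 5: q2  (read p: q6→q2)
  step 6: q6  (read p: q2→q6)
  step 7: q2  (read q: q6→q2)
  step 8: q6  (read p: q2→q6)

So i = 0, j = 2, giving x = w[0:0] = ε, y = w[0:2] = pp, z = w[2:8] = qqppqp.
Check: |xy| = 2 ≤ 8 and |y| = 2 ≥ 1. Reading y takes D from q0 back to q0, so every xyⁱz is accepted.
With |Q| = 8, pigeonhole forces a state repeat no later than step 8; the substring read between the first and second visits to that state can be pumped.

pp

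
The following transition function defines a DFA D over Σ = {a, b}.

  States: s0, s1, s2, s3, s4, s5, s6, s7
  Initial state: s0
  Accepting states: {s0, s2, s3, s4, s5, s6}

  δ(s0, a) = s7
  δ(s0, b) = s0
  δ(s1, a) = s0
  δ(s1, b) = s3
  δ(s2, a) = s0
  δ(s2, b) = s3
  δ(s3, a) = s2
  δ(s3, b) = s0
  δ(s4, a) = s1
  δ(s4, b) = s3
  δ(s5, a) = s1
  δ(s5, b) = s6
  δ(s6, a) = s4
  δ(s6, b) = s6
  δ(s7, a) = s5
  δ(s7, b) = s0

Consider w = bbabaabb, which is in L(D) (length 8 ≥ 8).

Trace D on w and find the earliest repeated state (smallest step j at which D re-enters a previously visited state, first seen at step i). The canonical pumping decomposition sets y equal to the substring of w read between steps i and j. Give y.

b

Run of D on w = b b a b a a b b:
  step 0: s0  (start)
  step 1: s0  (read b: s0→s0)   ← first repeat (s0 seen earlier)
  step 2: s0  (read b: s0→s0)
  step 3: s7  (read a: s0→s7)
  step 4: s0  (read b: s7→s0)
  step 5: s7  (read a: s0→s7)
  step 6: s5  (read a: s7→s5)
  step 7: s6  (read b: s5→s6)
  step 8: s6  (read b: s6→s6)

So i = 0, j = 1, giving x = w[0:0] = ε, y = w[0:1] = b, z = w[1:8] = babaabb.
Check: |xy| = 1 ≤ 8 and |y| = 1 ≥ 1. Reading y takes D from s0 back to s0, so every xyⁱz is accepted.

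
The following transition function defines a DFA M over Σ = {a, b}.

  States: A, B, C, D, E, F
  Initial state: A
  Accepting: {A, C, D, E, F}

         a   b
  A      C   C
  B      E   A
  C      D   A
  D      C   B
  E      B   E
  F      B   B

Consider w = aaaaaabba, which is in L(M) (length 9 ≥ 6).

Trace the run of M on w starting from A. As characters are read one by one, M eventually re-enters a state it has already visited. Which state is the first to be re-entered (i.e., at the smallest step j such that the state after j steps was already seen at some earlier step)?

C

Run of M on w = a a a a a a b b a:
  step 0: A  (start)
  step 1: C  (read a: A→C)
  step 2: D  (read a: C→D)
  step 3: C  (read a: D→C)   ← first repeat (C seen earlier)
  step 4: D  (read a: C→D)
  step 5: C  (read a: D→C)
  step 6: D  (read a: C→D)
  step 7: B  (read b: D→B)
  step 8: A  (read b: B→A)
  step 9: C  (read a: A→C)

The earliest repeat is at step j = 3: M is in C, which it already visited at step i = 1.
With |Q| = 6, pigeonhole forces a state repeat no later than step 6; the substring read between the first and second visits to that state can be pumped.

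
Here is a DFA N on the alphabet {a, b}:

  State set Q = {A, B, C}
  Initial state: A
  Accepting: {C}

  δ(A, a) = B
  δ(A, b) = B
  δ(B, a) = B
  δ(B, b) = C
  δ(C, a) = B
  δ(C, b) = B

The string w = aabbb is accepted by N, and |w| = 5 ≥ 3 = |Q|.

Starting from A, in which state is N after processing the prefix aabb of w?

B

State sequence: A -a-> B -a-> B -b-> C -b-> B

After reading 4 characters, N is in state B.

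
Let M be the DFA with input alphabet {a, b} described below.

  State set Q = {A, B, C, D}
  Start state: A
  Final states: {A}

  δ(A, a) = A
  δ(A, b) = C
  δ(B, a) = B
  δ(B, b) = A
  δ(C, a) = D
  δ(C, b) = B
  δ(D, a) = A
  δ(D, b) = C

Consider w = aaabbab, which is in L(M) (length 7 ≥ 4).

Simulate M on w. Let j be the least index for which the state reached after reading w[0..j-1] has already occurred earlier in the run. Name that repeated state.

A

State sequence: A -a-> A -a-> A -a-> A -b-> C -b-> B -a-> B -b-> A
First repeat at step 1: A was already visited.

The earliest repeat is at step j = 1: M is in A, which it already visited at step i = 0.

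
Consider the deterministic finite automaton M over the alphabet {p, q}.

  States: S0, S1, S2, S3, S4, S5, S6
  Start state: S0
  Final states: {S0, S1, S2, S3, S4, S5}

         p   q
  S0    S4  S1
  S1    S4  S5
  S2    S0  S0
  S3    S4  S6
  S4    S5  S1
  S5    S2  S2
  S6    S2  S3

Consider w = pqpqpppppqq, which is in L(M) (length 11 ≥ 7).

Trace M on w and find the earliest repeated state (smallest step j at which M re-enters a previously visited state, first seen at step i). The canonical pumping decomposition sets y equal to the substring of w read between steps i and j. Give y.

State sequence: S0 -p-> S4 -q-> S1 -p-> S4 -q-> S1 -p-> S4 -p-> S5 -p-> S2 -p-> S0 -p-> S4 -q-> S1 -q-> S5
First repeat at step 3: S4 was already visited.

So i = 1, j = 3, giving x = w[0:1] = p, y = w[1:3] = qp, z = w[3:11] = qpppppqq.
Check: |xy| = 3 ≤ 7 and |y| = 2 ≥ 1. Reading y takes M from S4 back to S4, so every xyⁱz is accepted.

qp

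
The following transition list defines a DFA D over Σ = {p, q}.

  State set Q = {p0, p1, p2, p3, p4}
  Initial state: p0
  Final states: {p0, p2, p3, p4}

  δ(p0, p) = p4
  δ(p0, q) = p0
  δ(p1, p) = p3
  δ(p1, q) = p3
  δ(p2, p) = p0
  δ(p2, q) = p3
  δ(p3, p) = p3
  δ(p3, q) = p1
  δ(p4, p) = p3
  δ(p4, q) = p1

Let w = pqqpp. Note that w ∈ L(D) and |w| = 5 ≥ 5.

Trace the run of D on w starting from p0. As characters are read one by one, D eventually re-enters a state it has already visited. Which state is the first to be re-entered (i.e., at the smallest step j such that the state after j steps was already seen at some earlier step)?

p3

Run of D on w = p q q p p:
  step 0: p0  (start)
  step 1: p4  (read p: p0→p4)
  step 2: p1  (read q: p4→p1)
  step 3: p3  (read q: p1→p3)
  step 4: p3  (read p: p3→p3)   ← first repeat (p3 seen earlier)
  step 5: p3  (read p: p3→p3)

The earliest repeat is at step j = 4: D is in p3, which it already visited at step i = 3.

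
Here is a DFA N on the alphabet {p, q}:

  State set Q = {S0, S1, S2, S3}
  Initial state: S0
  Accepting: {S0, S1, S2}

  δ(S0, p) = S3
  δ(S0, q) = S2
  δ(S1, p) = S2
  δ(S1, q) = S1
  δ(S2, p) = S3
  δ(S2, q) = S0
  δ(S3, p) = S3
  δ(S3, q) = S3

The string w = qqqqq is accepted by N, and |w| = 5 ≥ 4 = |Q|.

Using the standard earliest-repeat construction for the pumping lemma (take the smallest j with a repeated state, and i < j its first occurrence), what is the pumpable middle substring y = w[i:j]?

qq

Run of N on w = q q q q q:
  step 0: S0  (start)
  step 1: S2  (read q: S0→S2)
  step 2: S0  (read q: S2→S0)   ← first repeat (S0 seen earlier)
  step 3: S2  (read q: S0→S2)
  step 4: S0  (read q: S2→S0)
  step 5: S2  (read q: S0→S2)

So i = 0, j = 2, giving x = w[0:0] = ε, y = w[0:2] = qq, z = w[2:5] = qqq.
Check: |xy| = 2 ≤ 4 and |y| = 2 ≥ 1. Reading y takes N from S0 back to S0, so every xyⁱz is accepted.
The DFA has 4 states, so the proof of the pumping lemma guarantees a repeated state among the first 4+1 visited; the segment between the two visits is the pumpable y.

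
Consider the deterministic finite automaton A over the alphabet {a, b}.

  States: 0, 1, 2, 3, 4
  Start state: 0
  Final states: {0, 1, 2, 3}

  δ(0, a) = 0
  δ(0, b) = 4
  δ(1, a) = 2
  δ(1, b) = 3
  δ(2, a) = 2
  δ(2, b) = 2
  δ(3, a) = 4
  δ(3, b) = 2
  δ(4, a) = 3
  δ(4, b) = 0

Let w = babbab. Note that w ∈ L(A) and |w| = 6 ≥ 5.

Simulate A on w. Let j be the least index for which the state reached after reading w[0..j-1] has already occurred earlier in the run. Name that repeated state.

2

Run of A on w = b a b b a b:
  step 0: 0  (start)
  step 1: 4  (read b: 0→4)
  step 2: 3  (read a: 4→3)
  step 3: 2  (read b: 3→2)
  step 4: 2  (read b: 2→2)   ← first repeat (2 seen earlier)
  step 5: 2  (read a: 2→2)
  step 6: 2  (read b: 2→2)

The earliest repeat is at step j = 4: A is in 2, which it already visited at step i = 3.
Since A has 5 states, any run of length ≥ 5 visits 5+1 states, so by pigeonhole some state repeats within the first 5 steps — that repeat gives the pumpable loop.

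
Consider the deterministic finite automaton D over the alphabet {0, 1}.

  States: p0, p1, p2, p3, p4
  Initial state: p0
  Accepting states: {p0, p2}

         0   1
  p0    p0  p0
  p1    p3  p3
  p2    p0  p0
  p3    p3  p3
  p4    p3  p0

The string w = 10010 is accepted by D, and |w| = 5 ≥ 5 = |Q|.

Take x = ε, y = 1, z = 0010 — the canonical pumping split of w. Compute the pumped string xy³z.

1110010

xy^3z = ε·1·1·1·0010 = 1110010.
Reading y = 1 takes D from p0 back to p0, so after x·y·y·y the machine is still in p0, and z then leads to the accepting state p0. Hence 1110010 ∈ L(D).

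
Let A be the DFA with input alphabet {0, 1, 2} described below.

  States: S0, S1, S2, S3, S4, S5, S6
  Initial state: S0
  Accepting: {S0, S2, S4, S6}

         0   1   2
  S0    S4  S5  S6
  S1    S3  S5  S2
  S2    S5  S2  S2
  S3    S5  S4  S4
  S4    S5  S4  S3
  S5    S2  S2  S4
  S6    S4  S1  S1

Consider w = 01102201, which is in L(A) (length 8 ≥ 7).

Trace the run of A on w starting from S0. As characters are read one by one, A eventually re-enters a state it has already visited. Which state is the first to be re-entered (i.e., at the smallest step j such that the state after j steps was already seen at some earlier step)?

Run of A on w = 0 1 1 0 2 2 0 1:
  step 0: S0  (start)
  step 1: S4  (read 0: S0→S4)
  step 2: S4  (read 1: S4→S4)   ← first repeat (S4 seen earlier)
  step 3: S4  (read 1: S4→S4)
  step 4: S5  (read 0: S4→S5)
  step 5: S4  (read 2: S5→S4)
  step 6: S3  (read 2: S4→S3)
  step 7: S5  (read 0: S3→S5)
  step 8: S2  (read 1: S5→S2)

The earliest repeat is at step j = 2: A is in S4, which it already visited at step i = 1.

S4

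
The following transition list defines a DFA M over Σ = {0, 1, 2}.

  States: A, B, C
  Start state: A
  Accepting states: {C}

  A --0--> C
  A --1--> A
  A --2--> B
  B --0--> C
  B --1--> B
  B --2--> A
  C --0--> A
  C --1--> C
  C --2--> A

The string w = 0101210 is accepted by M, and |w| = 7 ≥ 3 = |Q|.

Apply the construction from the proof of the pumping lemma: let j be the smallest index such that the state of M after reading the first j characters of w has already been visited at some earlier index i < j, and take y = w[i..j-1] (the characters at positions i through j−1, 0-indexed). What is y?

Run of M on w = 0 1 0 1 2 1 0:
  step 0: A  (start)
  step 1: C  (read 0: A→C)
  step 2: C  (read 1: C→C)   ← first repeat (C seen earlier)
  step 3: A  (read 0: C→A)
  step 4: A  (read 1: A→A)
  step 5: B  (read 2: A→B)
  step 6: B  (read 1: B→B)
  step 7: C  (read 0: B→C)

So i = 1, j = 2, giving x = w[0:1] = 0, y = w[1:2] = 1, z = w[2:7] = 01210.
Check: |xy| = 2 ≤ 3 and |y| = 1 ≥ 1. Reading y takes M from C back to C, so every xyⁱz is accepted.

1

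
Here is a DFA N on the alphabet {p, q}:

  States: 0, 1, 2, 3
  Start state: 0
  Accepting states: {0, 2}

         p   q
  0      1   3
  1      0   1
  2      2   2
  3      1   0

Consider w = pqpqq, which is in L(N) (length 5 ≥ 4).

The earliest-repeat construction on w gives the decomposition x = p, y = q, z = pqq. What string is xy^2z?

pqqpqq

xy^2z = p·q·q·pqq = pqqpqq.
Reading y = q takes N from 1 back to 1, so after x·y·y the machine is still in 1, and z then leads to the accepting state 0. Hence pqqpqq ∈ L(N).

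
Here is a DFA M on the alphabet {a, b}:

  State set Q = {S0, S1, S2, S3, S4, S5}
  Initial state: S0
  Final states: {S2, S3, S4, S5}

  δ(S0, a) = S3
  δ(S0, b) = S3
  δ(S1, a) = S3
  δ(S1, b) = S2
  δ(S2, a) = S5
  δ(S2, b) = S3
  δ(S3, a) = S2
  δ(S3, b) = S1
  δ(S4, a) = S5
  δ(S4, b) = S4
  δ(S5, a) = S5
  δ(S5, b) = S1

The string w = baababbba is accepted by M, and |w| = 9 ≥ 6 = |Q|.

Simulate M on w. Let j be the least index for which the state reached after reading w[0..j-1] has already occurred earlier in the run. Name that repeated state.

S3

State sequence: S0 -b-> S3 -a-> S2 -a-> S5 -b-> S1 -a-> S3 -b-> S1 -b-> S2 -b-> S3 -a-> S2
First repeat at step 5: S3 was already visited.

The earliest repeat is at step j = 5: M is in S3, which it already visited at step i = 1.
The DFA has 6 states, so the proof of the pumping lemma guarantees a repeated state among the first 6+1 visited; the segment between the two visits is the pumpable y.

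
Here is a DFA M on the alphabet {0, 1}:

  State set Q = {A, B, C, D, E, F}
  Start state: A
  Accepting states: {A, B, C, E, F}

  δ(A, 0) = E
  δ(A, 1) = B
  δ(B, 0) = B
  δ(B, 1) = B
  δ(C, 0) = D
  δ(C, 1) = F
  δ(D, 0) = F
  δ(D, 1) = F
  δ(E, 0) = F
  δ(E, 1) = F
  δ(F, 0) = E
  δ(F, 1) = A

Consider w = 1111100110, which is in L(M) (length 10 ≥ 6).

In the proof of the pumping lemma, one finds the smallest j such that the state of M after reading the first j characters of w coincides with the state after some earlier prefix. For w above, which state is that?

State sequence: A -1-> B -1-> B -1-> B -1-> B -1-> B -0-> B -0-> B -1-> B -1-> B -0-> B
First repeat at step 2: B was already visited.

The earliest repeat is at step j = 2: M is in B, which it already visited at step i = 1.

B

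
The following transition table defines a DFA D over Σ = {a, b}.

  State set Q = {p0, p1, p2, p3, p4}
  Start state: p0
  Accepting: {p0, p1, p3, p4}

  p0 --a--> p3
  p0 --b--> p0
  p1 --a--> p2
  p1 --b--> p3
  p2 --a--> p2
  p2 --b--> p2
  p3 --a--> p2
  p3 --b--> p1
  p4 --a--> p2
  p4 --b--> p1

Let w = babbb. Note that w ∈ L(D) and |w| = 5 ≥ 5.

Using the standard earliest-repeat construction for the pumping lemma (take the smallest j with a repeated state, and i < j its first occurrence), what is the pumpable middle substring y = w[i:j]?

Run of D on w = b a b b b:
  step 0: p0  (start)
  step 1: p0  (read b: p0→p0)   ← first repeat (p0 seen earlier)
  step 2: p3  (read a: p0→p3)
  step 3: p1  (read b: p3→p1)
  step 4: p3  (read b: p1→p3)
  step 5: p1  (read b: p3→p1)

So i = 0, j = 1, giving x = w[0:0] = ε, y = w[0:1] = b, z = w[1:5] = abbb.
Check: |xy| = 1 ≤ 5 and |y| = 1 ≥ 1. Reading y takes D from p0 back to p0, so every xyⁱz is accepted.

b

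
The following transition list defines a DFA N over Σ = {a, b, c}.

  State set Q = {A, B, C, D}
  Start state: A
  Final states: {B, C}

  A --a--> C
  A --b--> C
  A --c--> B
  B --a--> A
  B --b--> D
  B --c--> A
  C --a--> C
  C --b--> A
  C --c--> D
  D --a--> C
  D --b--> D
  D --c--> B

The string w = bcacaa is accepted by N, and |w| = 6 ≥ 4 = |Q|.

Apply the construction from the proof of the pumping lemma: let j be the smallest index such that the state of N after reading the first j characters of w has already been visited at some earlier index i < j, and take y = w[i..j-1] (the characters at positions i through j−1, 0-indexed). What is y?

State sequence: A -b-> C -c-> D -a-> C -c-> D -a-> C -a-> C
First repeat at step 3: C was already visited.

So i = 1, j = 3, giving x = w[0:1] = b, y = w[1:3] = ca, z = w[3:6] = caa.
Check: |xy| = 3 ≤ 4 and |y| = 2 ≥ 1. Reading y takes N from C back to C, so every xyⁱz is accepted.
With |Q| = 4, pigeonhole forces a state repeat no later than step 4; the substring read between the first and second visits to that state can be pumped.

ca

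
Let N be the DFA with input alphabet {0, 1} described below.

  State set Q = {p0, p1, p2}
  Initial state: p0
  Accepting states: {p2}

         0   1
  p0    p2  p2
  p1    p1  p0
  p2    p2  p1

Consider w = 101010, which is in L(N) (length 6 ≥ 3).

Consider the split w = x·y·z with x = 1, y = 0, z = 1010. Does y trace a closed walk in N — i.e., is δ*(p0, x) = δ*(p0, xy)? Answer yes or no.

yes

State sequence: p0 -1-> p2 -0-> p2

After x (step 1): p2. After xy (step 2): p2.
They match, so y = 0 drives N around a cycle from p2 back to itself; pumping y any number of times keeps N in p2 before reading z, and xyⁱz ∈ L(N) for every i ≥ 0.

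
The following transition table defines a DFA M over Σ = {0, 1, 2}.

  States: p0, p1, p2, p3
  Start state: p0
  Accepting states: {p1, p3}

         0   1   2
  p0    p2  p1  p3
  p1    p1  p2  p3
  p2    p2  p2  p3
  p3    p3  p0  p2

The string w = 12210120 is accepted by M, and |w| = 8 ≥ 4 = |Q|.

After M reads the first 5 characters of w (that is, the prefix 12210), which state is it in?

p2

State sequence: p0 -1-> p1 -2-> p3 -2-> p2 -1-> p2 -0-> p2

After reading 5 characters, M is in state p2.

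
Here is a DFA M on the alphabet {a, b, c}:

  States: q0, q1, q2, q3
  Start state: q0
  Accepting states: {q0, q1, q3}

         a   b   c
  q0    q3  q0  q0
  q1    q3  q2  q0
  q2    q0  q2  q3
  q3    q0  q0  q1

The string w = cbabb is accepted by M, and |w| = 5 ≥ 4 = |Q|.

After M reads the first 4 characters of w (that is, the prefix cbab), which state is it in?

Run of M on the first 4 characters of w = c b a b:
  step 0: q0  (start)
  step 1: q0  (read c: q0→q0)
  step 2: q0  (read b: q0→q0)
  step 3: q3  (read a: q0→q3)
  step 4: q0  (read b: q3→q0)

After reading 4 characters, M is in state q0.
(This kind of state-tracing is the core of the pumping-lemma construction: with 4 states, pigeonhole forces a repeat within the first 4 steps.)

q0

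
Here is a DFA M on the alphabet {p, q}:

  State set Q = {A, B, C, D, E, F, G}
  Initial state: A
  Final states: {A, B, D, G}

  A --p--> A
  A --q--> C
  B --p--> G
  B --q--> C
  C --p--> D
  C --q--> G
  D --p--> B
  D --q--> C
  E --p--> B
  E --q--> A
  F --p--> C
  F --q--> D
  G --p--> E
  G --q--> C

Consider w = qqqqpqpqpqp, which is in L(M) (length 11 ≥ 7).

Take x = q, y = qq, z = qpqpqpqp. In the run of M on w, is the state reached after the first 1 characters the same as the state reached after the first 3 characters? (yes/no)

yes

Run of M on the first 3 characters of w = q q q:
  step 0: A  (start)
  step 1: C  (read q: A→C)
  step 2: G  (read q: C→G)
  step 3: C  (read q: G→C)

After x (step 1): C. After xy (step 3): C.
They match, so y = qq drives M around a cycle from C back to itself; pumping y any number of times keeps M in C before reading z, and xyⁱz ∈ L(M) for every i ≥ 0.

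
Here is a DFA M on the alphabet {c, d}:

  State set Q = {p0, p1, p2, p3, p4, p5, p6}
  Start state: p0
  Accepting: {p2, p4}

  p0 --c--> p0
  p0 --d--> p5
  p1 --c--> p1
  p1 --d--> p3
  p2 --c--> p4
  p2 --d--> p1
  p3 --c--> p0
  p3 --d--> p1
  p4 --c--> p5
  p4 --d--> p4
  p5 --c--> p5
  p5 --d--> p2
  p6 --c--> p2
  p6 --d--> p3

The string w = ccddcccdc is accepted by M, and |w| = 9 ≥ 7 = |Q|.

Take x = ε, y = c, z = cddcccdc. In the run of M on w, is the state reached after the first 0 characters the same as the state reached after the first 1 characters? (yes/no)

State sequence: p0 -c-> p0

After x (step 0): p0. After xy (step 1): p0.
They match, so y = c drives M around a cycle from p0 back to itself; pumping y any number of times keeps M in p0 before reading z, and xyⁱz ∈ L(M) for every i ≥ 0.

yes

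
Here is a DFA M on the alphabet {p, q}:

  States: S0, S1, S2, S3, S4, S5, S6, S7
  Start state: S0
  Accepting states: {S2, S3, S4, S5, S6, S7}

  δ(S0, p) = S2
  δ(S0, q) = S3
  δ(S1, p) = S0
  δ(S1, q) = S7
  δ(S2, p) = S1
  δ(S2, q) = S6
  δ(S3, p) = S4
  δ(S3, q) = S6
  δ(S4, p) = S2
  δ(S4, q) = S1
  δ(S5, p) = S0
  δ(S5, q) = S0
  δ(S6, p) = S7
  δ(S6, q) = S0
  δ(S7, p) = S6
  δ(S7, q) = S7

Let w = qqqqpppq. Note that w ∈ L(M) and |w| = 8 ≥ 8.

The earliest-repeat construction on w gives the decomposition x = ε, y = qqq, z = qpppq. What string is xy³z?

xy^3z = ε·qqq·qqq·qqq·qpppq = qqqqqqqqqqpppq.
Reading y = qqq takes M from S0 back to S0, so after x·y·y·y the machine is still in S0, and z then leads to the accepting state S7. Hence qqqqqqqqqqpppq ∈ L(M).

qqqqqqqqqqpppq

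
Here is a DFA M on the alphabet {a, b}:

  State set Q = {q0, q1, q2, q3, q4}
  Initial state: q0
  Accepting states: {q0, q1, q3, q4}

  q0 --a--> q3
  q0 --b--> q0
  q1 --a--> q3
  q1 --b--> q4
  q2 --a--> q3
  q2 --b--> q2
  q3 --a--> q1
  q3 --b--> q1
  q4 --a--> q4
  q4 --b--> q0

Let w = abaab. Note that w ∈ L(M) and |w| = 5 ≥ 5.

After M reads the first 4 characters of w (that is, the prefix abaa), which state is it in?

State sequence: q0 -a-> q3 -b-> q1 -a-> q3 -a-> q1

After reading 4 characters, M is in state q1.
(This kind of state-tracing is the core of the pumping-lemma construction: with 5 states, pigeonhole forces a repeat within the first 5 steps.)

q1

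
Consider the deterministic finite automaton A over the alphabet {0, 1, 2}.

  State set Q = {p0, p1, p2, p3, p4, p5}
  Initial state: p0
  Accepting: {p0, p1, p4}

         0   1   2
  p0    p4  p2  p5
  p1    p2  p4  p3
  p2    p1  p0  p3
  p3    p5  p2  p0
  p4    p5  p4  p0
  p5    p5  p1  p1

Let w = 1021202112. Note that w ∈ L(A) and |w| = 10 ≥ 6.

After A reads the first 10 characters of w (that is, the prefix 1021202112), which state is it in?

Run of A on the first 10 characters of w = 1 0 2 1 2 0 2 1 1 2:
  step 0: p0  (start)
  step 1: p2  (read 1: p0→p2)
  step 2: p1  (read 0: p2→p1)
  step 3: p3  (read 2: p1→p3)
  step 4: p2  (read 1: p3→p2)
  step 5: p3  (read 2: p2→p3)
  step 6: p5  (read 0: p3→p5)
  step 7: p1  (read 2: p5→p1)
  step 8: p4  (read 1: p1→p4)
  step 9: p4  (read 1: p4→p4)
  step 10: p0  (read 2: p4→p0)

After reading 10 characters, A is in state p0.

p0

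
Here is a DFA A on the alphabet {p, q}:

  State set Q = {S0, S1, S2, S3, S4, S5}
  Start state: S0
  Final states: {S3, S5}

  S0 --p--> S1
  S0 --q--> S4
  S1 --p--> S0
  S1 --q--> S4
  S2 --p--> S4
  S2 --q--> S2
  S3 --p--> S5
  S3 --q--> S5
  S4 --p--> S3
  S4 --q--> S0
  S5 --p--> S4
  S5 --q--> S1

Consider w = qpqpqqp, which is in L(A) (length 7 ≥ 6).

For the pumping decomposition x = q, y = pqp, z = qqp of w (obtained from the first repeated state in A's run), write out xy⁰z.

xy⁰z = xz = q·qqp = qqqp.
Reading y = pqp takes A from S4 back to S4, so after x the machine is still in S4, and z then leads to the accepting state S3. Hence qqqp ∈ L(A).

qqqp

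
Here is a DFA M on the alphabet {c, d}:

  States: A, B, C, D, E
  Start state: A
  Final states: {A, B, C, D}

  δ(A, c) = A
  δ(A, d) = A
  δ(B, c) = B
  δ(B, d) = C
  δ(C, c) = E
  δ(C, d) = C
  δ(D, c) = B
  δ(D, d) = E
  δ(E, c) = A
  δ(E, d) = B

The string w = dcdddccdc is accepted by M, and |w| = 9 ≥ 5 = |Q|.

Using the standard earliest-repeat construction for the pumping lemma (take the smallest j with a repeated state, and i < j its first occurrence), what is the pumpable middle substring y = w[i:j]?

State sequence: A -d-> A -c-> A -d-> A -d-> A -d-> A -c-> A -c-> A -d-> A -c-> A
First repeat at step 1: A was already visited.

So i = 0, j = 1, giving x = w[0:0] = ε, y = w[0:1] = d, z = w[1:9] = cdddccdc.
Check: |xy| = 1 ≤ 5 and |y| = 1 ≥ 1. Reading y takes M from A back to A, so every xyⁱz is accepted.
The DFA has 5 states, so the proof of the pumping lemma guarantees a repeated state among the first 5+1 visited; the segment between the two visits is the pumpable y.

d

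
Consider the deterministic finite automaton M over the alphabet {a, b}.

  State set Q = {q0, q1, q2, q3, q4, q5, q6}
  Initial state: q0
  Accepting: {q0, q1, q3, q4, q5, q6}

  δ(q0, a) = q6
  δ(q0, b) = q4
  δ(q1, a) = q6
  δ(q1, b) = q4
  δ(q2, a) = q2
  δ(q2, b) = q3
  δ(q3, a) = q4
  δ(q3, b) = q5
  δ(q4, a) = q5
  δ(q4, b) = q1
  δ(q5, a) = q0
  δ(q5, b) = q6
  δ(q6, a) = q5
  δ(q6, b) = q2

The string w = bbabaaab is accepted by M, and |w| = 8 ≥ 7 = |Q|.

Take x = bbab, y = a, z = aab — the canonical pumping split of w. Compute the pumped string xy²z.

xy^2z = bbab·a·a·aab = bbabaaaab.
Reading y = a takes M from q2 back to q2, so after x·y·y the machine is still in q2, and z then leads to the accepting state q3. Hence bbabaaaab ∈ L(M).

bbabaaaab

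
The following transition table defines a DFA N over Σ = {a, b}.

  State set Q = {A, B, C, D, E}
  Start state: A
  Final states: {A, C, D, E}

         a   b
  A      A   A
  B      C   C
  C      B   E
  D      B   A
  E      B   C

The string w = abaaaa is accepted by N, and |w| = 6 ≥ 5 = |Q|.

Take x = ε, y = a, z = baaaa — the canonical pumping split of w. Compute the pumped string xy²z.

aabaaaa

xy^2z = ε·a·a·baaaa = aabaaaa.
Reading y = a takes N from A back to A, so after x·y·y the machine is still in A, and z then leads to the accepting state A. Hence aabaaaa ∈ L(N).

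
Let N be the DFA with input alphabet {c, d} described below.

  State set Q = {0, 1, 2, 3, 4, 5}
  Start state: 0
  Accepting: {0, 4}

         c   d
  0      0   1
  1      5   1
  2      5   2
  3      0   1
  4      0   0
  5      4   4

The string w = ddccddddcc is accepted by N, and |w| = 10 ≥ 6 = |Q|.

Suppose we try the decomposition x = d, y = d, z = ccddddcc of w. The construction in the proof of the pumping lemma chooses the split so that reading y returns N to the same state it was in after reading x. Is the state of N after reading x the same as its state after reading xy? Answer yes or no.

State sequence: 0 -d-> 1 -d-> 1

After x (step 1): 1. After xy (step 2): 1.
They match, so y = d drives N around a cycle from 1 back to itself; pumping y any number of times keeps N in 1 before reading z, and xyⁱz ∈ L(N) for every i ≥ 0.

yes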